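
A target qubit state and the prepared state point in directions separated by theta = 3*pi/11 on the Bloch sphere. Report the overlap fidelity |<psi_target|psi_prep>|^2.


For states separated by angle theta on Bloch sphere:
F = cos^2(theta/2)
theta = 3*pi/11 = 0.8568
theta/2 = 0.4284
cos(theta/2) = 0.9096
F = 0.8274

0.8274


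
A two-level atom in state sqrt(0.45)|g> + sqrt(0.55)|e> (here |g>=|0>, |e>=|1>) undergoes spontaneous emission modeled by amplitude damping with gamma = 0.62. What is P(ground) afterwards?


For amplitude damping with parameter gamma on state sqrt(a)|0> + sqrt(b)|1>:
alpha^2 = 0.45, beta^2 = 0.55
P(|0>) = alpha^2 + gamma * beta^2
= 0.45 + 0.62 * 0.55
= 0.45 + 0.3410
= 0.7910

0.7910


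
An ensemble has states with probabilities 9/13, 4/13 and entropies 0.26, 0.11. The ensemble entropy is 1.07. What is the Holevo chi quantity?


chi = S(rho) - sum_i p_i * S(rho_i)
Weighted entropy = 9/13 * 0.26 + 4/13 * 0.11
= 0.2138
chi = 1.07 - 0.2138
= 0.8562

0.8562


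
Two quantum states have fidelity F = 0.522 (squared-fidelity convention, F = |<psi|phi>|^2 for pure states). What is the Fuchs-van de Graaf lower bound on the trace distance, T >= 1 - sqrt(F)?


Fuchs-van de Graaf (squared-fidelity convention): 1 - sqrt(F) <= T <= sqrt(1 - F).
Lower bound: T >= 1 - sqrt(F)
sqrt(F) = sqrt(0.522) = 0.7225
T >= 1 - 0.7225
T >= 0.2775

0.2775


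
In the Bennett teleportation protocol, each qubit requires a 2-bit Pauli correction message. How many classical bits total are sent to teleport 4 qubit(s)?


Quantum teleportation requires 2 classical bits per qubit teleported.
4 qubit(s) -> 2 * 4 = 8 classical bits

8


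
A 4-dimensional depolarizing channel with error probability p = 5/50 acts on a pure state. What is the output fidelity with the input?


F = (1-p) + p/d
= (1 - 0.1000) + 0.1000/4
= 0.9000 + 0.0250
= 0.9250

0.9250


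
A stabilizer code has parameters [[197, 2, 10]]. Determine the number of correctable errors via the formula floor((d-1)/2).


Code parameters: [[197, 2, 10]], distance d = 10.
Number of correctable errors = floor((d-1)/2)
= floor((10 - 1)/2)
= floor(9/2)
= 4

4


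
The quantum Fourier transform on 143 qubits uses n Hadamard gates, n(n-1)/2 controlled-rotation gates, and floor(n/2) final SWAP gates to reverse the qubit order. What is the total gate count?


Hadamard gates: 143
Controlled rotations: n*(n-1)/2 = 143*142/2 = 10153
SWAP gates: floor(n/2) = floor(143/2) = 71
Total = 143 + 10153 + 71
= 10367

10367


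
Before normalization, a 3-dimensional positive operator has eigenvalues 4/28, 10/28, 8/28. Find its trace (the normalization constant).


tr(M) = sum of eigenvalues
= 4/28 + 10/28 + 8/28
= 22/28
= 0.7857

0.7857


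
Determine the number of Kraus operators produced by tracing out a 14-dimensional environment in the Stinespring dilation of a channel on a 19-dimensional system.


Tracing out the environment in an orthonormal basis {|i>_E} gives Kraus operators K_i = <i|_E U |0>_E.
Number of Kraus operators = dim(H_env) = d_env
= 14

14


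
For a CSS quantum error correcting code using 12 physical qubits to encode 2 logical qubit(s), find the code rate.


Code rate R = k/n
= 2/12
= 0.1667

0.1667


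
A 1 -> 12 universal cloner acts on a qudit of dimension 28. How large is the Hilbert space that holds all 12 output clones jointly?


Output space = H^(tensor 12) where dim(H) = 28
dim = 28^12
= 784 (after 2 factors)
= 21952 (after 3 factors)
= 614656 (after 4 factors)
= 17210368 (after 5 factors)
= 481890304 (after 6 factors)
= 13492928512 (after 7 factors)
= 377801998336 (after 8 factors)
= 10578455953408 (after 9 factors)
= 296196766695424 (after 10 factors)
= 8293509467471872 (after 11 factors)
= 232218265089212416 (after 12 factors)
= 232218265089212416

232218265089212416


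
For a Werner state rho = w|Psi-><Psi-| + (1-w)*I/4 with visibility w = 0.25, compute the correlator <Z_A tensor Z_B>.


|Psi-> = (|01> - |10>)/sqrt(2)
For the pure Bell state, <Z_A Z_B> = -1 (Bell-state Pauli correlator).
The maximally-mixed part I/4 has tr(I/4 * P tensor P) = 0 for any traceless Pauli P.
So <Z_A Z_B>_rho = w * (-1) + (1 - w) * 0
= 0.25 * (-1)
= -0.2500

-0.2500


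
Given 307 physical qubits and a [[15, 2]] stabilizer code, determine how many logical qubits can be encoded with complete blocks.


Each code block uses 15 physical qubits for 2 logical qubit(s).
Number of complete blocks = floor(307 / 15) = 20
Logical qubits = 20 * 2
= 40

40


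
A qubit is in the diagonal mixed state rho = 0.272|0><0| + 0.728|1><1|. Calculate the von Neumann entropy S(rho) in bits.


S = -p*log2(p) - (1-p)*log2(1-p)
p = 0.2720, 1-p = 0.7280
= -0.2720 * log2(0.2720) - 0.7280 * log2(0.7280)
= -(-0.5109) - (-0.3334)
= 0.8443

0.8443


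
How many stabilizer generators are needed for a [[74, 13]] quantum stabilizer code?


For an [[n,k]] stabilizer code:
Number of stabilizer generators = n - k
= 74 - 13
= 61

61


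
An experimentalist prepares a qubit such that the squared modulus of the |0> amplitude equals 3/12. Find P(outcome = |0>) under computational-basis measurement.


|alpha|^2 = 3/12 = 0.2500
|beta|^2 = 1 - 3/12 = 9/12 = 0.7500
P(|0>) = |alpha|^2 = 0.2500

0.2500


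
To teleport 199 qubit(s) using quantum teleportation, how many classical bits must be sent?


Quantum teleportation requires 2 classical bits per qubit teleported.
199 qubit(s) -> 2 * 199 = 398 classical bits

398


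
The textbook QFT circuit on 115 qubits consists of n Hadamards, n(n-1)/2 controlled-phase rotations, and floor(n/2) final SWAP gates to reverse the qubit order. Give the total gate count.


Hadamard gates: 115
Controlled rotations: n*(n-1)/2 = 115*114/2 = 6555
SWAP gates: floor(n/2) = floor(115/2) = 57
Total = 115 + 6555 + 57
= 6727

6727


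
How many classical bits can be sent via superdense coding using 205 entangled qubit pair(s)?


Superdense coding allows 2 classical bits per shared entangled pair.
205 pair(s) -> 2 * 205 = 410 classical bits

410


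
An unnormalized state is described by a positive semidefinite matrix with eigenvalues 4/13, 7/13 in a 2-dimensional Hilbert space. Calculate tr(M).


tr(M) = sum of eigenvalues
= 4/13 + 7/13
= 11/13
= 0.8462

0.8462


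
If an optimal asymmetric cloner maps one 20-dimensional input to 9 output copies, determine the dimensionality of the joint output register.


Output space = H^(tensor 9) where dim(H) = 20
dim = 20^9
= 400 (after 2 factors)
= 8000 (after 3 factors)
= 160000 (after 4 factors)
= 3200000 (after 5 factors)
= 64000000 (after 6 factors)
= 1280000000 (after 7 factors)
= 25600000000 (after 8 factors)
= 512000000000 (after 9 factors)
= 512000000000

512000000000


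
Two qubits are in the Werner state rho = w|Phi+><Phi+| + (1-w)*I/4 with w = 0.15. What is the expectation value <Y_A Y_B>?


|Phi+> = (|00> + |11>)/sqrt(2)
For the pure Bell state, <Y_A Y_B> = -1 (Bell-state Pauli correlator).
The maximally-mixed part I/4 has tr(I/4 * P tensor P) = 0 for any traceless Pauli P.
So <Y_A Y_B>_rho = w * (-1) + (1 - w) * 0
= 0.15 * (-1)
= -0.1500

-0.1500


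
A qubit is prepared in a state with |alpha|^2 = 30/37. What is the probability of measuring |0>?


|alpha|^2 = 30/37 = 0.8108
|beta|^2 = 1 - 30/37 = 7/37 = 0.1892
P(|0>) = |alpha|^2 = 0.8108

0.8108


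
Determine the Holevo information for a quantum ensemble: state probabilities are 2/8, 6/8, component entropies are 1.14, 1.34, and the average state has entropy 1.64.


chi = S(rho) - sum_i p_i * S(rho_i)
Weighted entropy = 2/8 * 1.14 + 6/8 * 1.34
= 1.2900
chi = 1.64 - 1.2900
= 0.3500

0.3500


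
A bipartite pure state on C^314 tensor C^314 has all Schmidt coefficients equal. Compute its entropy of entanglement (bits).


For a maximally entangled state in d x d:
S = log2(d) = log2(314)
= 8.2946

8.2946


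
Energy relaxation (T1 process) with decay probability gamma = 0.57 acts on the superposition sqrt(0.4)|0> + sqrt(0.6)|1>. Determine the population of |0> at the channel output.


For amplitude damping with parameter gamma on state sqrt(a)|0> + sqrt(b)|1>:
alpha^2 = 0.4, beta^2 = 0.6
P(|0>) = alpha^2 + gamma * beta^2
= 0.4 + 0.57 * 0.6
= 0.4 + 0.3420
= 0.7420

0.7420


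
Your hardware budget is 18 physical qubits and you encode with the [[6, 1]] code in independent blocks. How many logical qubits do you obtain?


Each code block uses 6 physical qubits for 1 logical qubit(s).
Number of complete blocks = floor(18 / 6) = 3
Logical qubits = 3 * 1
= 3

3


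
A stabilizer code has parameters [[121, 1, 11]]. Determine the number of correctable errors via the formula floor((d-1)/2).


Code parameters: [[121, 1, 11]], distance d = 11.
Number of correctable errors = floor((d-1)/2)
= floor((11 - 1)/2)
= floor(10/2)
= 5

5


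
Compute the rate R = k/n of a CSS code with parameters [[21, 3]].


Code rate R = k/n
= 3/21
= 0.1429

0.1429


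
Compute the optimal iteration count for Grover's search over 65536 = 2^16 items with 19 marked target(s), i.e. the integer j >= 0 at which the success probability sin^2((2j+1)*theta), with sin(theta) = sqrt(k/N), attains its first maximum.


After j Grover iterations the success probability is P(j) = sin^2((2j+1)*theta), where sin(theta) = sqrt(k/N).
N = 2^16 = 65536, k = 19
sin(theta) = sqrt(k/N) = 0.017026949
theta = arcsin(sqrt(k/N)) = 0.01702777184 rad
P(j) reaches its first maximum when (2j+1)*theta is as close as possible to pi/2, i.e. j = round(pi/(4*theta) - 1/2).
pi/(4*theta) - 1/2 = 45.6245
(For comparison, the common estimate pi/4 * sqrt(N/k) = 46.1268; the exact maximiser is used here.)
Optimal iterations = 46

46


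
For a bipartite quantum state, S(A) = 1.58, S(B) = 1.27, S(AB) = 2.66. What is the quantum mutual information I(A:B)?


I(A:B) = S(A) + S(B) - S(AB)
= 1.58 + 1.27 - 2.66
= 0.1900

0.1900


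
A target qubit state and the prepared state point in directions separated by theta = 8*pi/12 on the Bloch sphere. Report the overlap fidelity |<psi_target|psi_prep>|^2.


For states separated by angle theta on Bloch sphere:
F = cos^2(theta/2)
theta = 8*pi/12 = 2.0944
theta/2 = 1.0472
cos(theta/2) = 0.5000
F = 0.2500

0.2500


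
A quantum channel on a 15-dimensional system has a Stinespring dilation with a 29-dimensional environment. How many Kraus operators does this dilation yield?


Tracing out the environment in an orthonormal basis {|i>_E} gives Kraus operators K_i = <i|_E U |0>_E.
Number of Kraus operators = dim(H_env) = d_env
= 29

29


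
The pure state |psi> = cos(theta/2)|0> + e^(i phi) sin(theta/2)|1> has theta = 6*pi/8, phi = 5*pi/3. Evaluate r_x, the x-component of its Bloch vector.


theta = 2.3562, phi = 5.2360
r_x = sin(theta)*cos(phi) = 0.7071 * 0.5000
r_x = 0.3536

0.3536


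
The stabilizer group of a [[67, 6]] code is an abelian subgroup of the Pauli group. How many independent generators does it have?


For an [[n,k]] stabilizer code:
Number of stabilizer generators = n - k
= 67 - 6
= 61

61


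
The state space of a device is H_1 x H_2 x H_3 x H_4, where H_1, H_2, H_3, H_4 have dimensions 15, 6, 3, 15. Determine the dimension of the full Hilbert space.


dim(H_1 x H_2 x H_3 x H_4) = 15 * 6 * 3 * 15
= 90 * 3 * 15
= 270 * 15
= 4050

4050


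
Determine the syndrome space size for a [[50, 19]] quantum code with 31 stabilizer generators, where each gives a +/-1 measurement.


Each stabilizer generator gives a binary (+1 or -1) measurement outcome.
With 31 independent generators:
Total syndromes = 2^31
= 2147483648

2147483648


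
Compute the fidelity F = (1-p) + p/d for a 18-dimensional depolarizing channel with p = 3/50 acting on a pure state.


F = (1-p) + p/d
= (1 - 0.0600) + 0.0600/18
= 0.9400 + 0.0033
= 0.9433

0.9433


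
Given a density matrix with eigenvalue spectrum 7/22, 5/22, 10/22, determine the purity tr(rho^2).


tr(rho^2) = sum of eigenvalues squared
= (7/22)^2 + (5/22)^2 + (10/22)^2
= (49 + 25 + 100) / 484
= 174/484
= 0.3595

0.3595


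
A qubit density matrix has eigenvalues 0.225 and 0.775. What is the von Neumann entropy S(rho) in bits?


S = -p*log2(p) - (1-p)*log2(1-p)
p = 0.2250, 1-p = 0.7750
= -0.2250 * log2(0.2250) - 0.7750 * log2(0.7750)
= -(-0.4842) - (-0.2850)
= 0.7692

0.7692


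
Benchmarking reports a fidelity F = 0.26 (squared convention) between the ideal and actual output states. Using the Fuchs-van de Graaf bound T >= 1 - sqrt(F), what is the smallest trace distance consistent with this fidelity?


Fuchs-van de Graaf (squared-fidelity convention): 1 - sqrt(F) <= T <= sqrt(1 - F).
Lower bound: T >= 1 - sqrt(F)
sqrt(F) = sqrt(0.26) = 0.5099
T >= 1 - 0.5099
T >= 0.4901

0.4901


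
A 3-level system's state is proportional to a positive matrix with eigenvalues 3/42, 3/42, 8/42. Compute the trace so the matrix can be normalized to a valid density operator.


tr(M) = sum of eigenvalues
= 3/42 + 3/42 + 8/42
= 14/42
= 0.3333

0.3333


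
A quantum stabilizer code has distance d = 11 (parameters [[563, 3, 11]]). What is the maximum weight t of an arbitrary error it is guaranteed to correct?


Code parameters: [[563, 3, 11]], distance d = 11.
Number of correctable errors = floor((d-1)/2)
= floor((11 - 1)/2)
= floor(10/2)
= 5

5


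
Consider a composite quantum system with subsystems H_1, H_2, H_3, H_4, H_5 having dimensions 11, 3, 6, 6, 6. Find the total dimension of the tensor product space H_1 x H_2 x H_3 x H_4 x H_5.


dim(H_1 x H_2 x H_3 x H_4 x H_5) = 11 * 3 * 6 * 6 * 6
= 33 * 6 * 6 * 6
= 198 * 6 * 6
= 1188 * 6
= 7128

7128


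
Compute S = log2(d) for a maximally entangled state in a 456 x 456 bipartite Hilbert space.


For a maximally entangled state in d x d:
S = log2(d) = log2(456)
= 8.8329

8.8329


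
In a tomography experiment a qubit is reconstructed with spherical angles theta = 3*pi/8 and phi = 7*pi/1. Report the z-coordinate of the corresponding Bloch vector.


theta = 1.1781, phi = 21.9911
r_z = cos(theta) = 0.3827

0.3827


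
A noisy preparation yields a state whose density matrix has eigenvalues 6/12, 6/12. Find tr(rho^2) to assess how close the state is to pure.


tr(rho^2) = sum of eigenvalues squared
= (6/12)^2 + (6/12)^2
= (36 + 36) / 144
= 72/144
= 0.5000

0.5000


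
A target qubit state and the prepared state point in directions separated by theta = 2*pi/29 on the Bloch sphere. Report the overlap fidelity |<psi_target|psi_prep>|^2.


For states separated by angle theta on Bloch sphere:
F = cos^2(theta/2)
theta = 2*pi/29 = 0.2167
theta/2 = 0.1083
cos(theta/2) = 0.9941
F = 0.9883

0.9883


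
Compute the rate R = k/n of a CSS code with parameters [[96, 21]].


Code rate R = k/n
= 21/96
= 0.2188

0.2188


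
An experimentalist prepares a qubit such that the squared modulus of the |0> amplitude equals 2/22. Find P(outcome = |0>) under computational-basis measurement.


|alpha|^2 = 2/22 = 0.0909
|beta|^2 = 1 - 2/22 = 20/22 = 0.9091
P(|0>) = |alpha|^2 = 0.0909

0.0909


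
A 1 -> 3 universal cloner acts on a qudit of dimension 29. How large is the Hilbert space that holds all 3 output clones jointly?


Output space = H^(tensor 3) where dim(H) = 29
dim = 29^3
= 841 (after 2 factors)
= 24389 (after 3 factors)
= 24389

24389


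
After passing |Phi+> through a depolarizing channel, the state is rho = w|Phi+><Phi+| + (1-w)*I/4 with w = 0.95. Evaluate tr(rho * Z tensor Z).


|Phi+> = (|00> + |11>)/sqrt(2)
For the pure Bell state, <Z_A Z_B> = +1 (Bell-state Pauli correlator).
The maximally-mixed part I/4 has tr(I/4 * P tensor P) = 0 for any traceless Pauli P.
So <Z_A Z_B>_rho = w * (+1) + (1 - w) * 0
= 0.95 * (+1)
= 0.9500

0.9500


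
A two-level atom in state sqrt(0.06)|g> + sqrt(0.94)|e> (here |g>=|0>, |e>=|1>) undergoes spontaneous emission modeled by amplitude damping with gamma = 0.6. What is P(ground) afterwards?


For amplitude damping with parameter gamma on state sqrt(a)|0> + sqrt(b)|1>:
alpha^2 = 0.06, beta^2 = 0.94
P(|0>) = alpha^2 + gamma * beta^2
= 0.06 + 0.6 * 0.94
= 0.06 + 0.5640
= 0.6240

0.6240


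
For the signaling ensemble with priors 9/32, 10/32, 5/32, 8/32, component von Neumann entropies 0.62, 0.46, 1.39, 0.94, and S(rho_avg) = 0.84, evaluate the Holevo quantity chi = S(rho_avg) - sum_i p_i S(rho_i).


chi = S(rho) - sum_i p_i * S(rho_i)
Weighted entropy = 9/32 * 0.62 + 10/32 * 0.46 + 5/32 * 1.39 + 8/32 * 0.94
= 0.7703
chi = 0.84 - 0.7703
= 0.0697

0.0697


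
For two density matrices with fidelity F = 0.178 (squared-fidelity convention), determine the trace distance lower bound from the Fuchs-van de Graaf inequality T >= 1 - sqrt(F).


Fuchs-van de Graaf (squared-fidelity convention): 1 - sqrt(F) <= T <= sqrt(1 - F).
Lower bound: T >= 1 - sqrt(F)
sqrt(F) = sqrt(0.178) = 0.4219
T >= 1 - 0.4219
T >= 0.5781

0.5781


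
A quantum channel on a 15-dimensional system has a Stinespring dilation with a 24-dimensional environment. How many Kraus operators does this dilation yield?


Tracing out the environment in an orthonormal basis {|i>_E} gives Kraus operators K_i = <i|_E U |0>_E.
Number of Kraus operators = dim(H_env) = d_env
= 24

24


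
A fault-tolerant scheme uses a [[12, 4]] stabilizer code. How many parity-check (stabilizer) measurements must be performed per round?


For an [[n,k]] stabilizer code:
Number of stabilizer generators = n - k
= 12 - 4
= 8

8


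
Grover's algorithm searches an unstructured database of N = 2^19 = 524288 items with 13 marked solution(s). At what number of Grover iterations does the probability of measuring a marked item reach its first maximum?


After j Grover iterations the success probability is P(j) = sin^2((2j+1)*theta), where sin(theta) = sqrt(k/N).
N = 2^19 = 524288, k = 13
sin(theta) = sqrt(k/N) = 0.004979511244
theta = arcsin(sqrt(k/N)) = 0.004979531822 rad
P(j) reaches its first maximum when (2j+1)*theta is as close as possible to pi/2, i.e. j = round(pi/(4*theta) - 1/2).
pi/(4*theta) - 1/2 = 157.2253
(For comparison, the common estimate pi/4 * sqrt(N/k) = 157.7260; the exact maximiser is used here.)
Optimal iterations = 157

157


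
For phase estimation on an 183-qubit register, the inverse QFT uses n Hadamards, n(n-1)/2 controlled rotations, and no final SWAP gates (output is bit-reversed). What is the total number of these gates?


Hadamard gates: 183
Controlled rotations: n*(n-1)/2 = 183*182/2 = 16653
SWAP gates: 0 (omitted)
Total = 183 + 16653
= 16836

16836


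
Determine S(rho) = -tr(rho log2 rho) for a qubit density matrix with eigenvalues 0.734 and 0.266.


S = -p*log2(p) - (1-p)*log2(1-p)
p = 0.7340, 1-p = 0.2660
= -0.7340 * log2(0.7340) - 0.2660 * log2(0.2660)
= -(-0.3275) - (-0.5082)
= 0.8357

0.8357


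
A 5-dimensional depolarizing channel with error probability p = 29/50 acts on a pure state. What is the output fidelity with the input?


F = (1-p) + p/d
= (1 - 0.5800) + 0.5800/5
= 0.4200 + 0.1160
= 0.5360

0.5360


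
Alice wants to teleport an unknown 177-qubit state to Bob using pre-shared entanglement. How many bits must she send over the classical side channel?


Quantum teleportation requires 2 classical bits per qubit teleported.
177 qubit(s) -> 2 * 177 = 354 classical bits

354


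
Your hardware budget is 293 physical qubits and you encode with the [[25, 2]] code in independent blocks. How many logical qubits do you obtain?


Each code block uses 25 physical qubits for 2 logical qubit(s).
Number of complete blocks = floor(293 / 25) = 11
Logical qubits = 11 * 2
= 22

22


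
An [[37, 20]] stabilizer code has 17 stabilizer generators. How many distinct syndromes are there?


Each stabilizer generator gives a binary (+1 or -1) measurement outcome.
With 17 independent generators:
Total syndromes = 2^17
= 131072

131072


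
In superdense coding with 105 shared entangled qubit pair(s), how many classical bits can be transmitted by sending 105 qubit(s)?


Superdense coding allows 2 classical bits per shared entangled pair.
105 pair(s) -> 2 * 105 = 210 classical bits

210


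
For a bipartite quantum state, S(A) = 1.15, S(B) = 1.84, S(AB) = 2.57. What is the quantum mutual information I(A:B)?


I(A:B) = S(A) + S(B) - S(AB)
= 1.15 + 1.84 - 2.57
= 0.4200

0.4200


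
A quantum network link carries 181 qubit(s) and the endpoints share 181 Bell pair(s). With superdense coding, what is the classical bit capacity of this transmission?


Superdense coding allows 2 classical bits per shared entangled pair.
181 pair(s) -> 2 * 181 = 362 classical bits

362


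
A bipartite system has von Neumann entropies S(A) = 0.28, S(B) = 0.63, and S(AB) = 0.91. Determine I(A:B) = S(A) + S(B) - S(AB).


I(A:B) = S(A) + S(B) - S(AB)
= 0.28 + 0.63 - 0.91
= 0.0000

0.0000


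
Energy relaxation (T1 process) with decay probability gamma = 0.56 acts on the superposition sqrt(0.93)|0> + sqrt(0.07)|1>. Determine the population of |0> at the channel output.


For amplitude damping with parameter gamma on state sqrt(a)|0> + sqrt(b)|1>:
alpha^2 = 0.93, beta^2 = 0.07
P(|0>) = alpha^2 + gamma * beta^2
= 0.93 + 0.56 * 0.07
= 0.93 + 0.0392
= 0.9692

0.9692


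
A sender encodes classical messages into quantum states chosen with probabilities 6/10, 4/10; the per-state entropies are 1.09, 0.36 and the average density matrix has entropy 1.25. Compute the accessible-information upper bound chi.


chi = S(rho) - sum_i p_i * S(rho_i)
Weighted entropy = 6/10 * 1.09 + 4/10 * 0.36
= 0.7980
chi = 1.25 - 0.7980
= 0.4520

0.4520


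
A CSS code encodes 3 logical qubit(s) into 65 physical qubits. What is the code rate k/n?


Code rate R = k/n
= 3/65
= 0.0462

0.0462


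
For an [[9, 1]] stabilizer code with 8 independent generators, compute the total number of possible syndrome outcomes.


Each stabilizer generator gives a binary (+1 or -1) measurement outcome.
With 8 independent generators:
Total syndromes = 2^8
= 256

256


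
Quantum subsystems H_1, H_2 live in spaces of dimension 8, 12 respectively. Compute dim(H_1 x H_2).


dim(H_1 x H_2) = 8 * 12
= 96

96


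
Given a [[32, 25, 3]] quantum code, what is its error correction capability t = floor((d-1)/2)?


Code parameters: [[32, 25, 3]], distance d = 3.
Number of correctable errors = floor((d-1)/2)
= floor((3 - 1)/2)
= floor(2/2)
= 1

1


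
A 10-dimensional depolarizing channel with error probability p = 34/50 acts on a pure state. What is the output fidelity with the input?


F = (1-p) + p/d
= (1 - 0.6800) + 0.6800/10
= 0.3200 + 0.0680
= 0.3880

0.3880


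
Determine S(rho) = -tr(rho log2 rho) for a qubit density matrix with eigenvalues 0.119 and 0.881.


S = -p*log2(p) - (1-p)*log2(1-p)
p = 0.1190, 1-p = 0.8810
= -0.1190 * log2(0.1190) - 0.8810 * log2(0.8810)
= -(-0.3654) - (-0.1610)
= 0.5265

0.5265


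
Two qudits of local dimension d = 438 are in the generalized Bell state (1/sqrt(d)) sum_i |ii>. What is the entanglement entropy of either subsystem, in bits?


For a maximally entangled state in d x d:
S = log2(d) = log2(438)
= 8.7748

8.7748


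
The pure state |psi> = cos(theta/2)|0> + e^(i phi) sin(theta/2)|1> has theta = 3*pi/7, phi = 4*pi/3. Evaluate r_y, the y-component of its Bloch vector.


theta = 1.3464, phi = 4.1888
r_y = sin(theta)*sin(phi) = 0.9749 * -0.8660
r_y = -0.8443

-0.8443


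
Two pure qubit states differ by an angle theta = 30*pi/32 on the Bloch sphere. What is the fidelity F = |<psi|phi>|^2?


For states separated by angle theta on Bloch sphere:
F = cos^2(theta/2)
theta = 30*pi/32 = 2.9452
theta/2 = 1.4726
cos(theta/2) = 0.0980
F = 0.0096

0.0096


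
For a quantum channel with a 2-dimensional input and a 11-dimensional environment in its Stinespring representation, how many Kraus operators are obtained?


Tracing out the environment in an orthonormal basis {|i>_E} gives Kraus operators K_i = <i|_E U |0>_E.
Number of Kraus operators = dim(H_env) = d_env
= 11

11


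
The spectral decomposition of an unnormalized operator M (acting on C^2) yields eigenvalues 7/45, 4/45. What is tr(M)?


tr(M) = sum of eigenvalues
= 7/45 + 4/45
= 11/45
= 0.2444

0.2444


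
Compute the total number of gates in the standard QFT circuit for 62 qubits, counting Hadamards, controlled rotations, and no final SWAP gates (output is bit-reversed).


Hadamard gates: 62
Controlled rotations: n*(n-1)/2 = 62*61/2 = 1891
SWAP gates: 0 (omitted)
Total = 62 + 1891
= 1953

1953


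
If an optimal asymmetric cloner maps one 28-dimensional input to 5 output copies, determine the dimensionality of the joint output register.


Output space = H^(tensor 5) where dim(H) = 28
dim = 28^5
= 784 (after 2 factors)
= 21952 (after 3 factors)
= 614656 (after 4 factors)
= 17210368 (after 5 factors)
= 17210368

17210368


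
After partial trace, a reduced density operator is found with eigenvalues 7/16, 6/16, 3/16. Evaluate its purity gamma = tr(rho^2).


tr(rho^2) = sum of eigenvalues squared
= (7/16)^2 + (6/16)^2 + (3/16)^2
= (49 + 36 + 9) / 256
= 94/256
= 0.3672

0.3672


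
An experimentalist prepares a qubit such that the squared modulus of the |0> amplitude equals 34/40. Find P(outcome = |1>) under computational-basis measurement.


|alpha|^2 = 34/40 = 0.8500
|beta|^2 = 1 - 34/40 = 6/40 = 0.1500
P(|1>) = |beta|^2 = 0.1500

0.1500


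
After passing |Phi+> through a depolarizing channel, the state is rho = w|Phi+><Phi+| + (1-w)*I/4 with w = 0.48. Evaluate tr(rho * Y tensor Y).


|Phi+> = (|00> + |11>)/sqrt(2)
For the pure Bell state, <Y_A Y_B> = -1 (Bell-state Pauli correlator).
The maximally-mixed part I/4 has tr(I/4 * P tensor P) = 0 for any traceless Pauli P.
So <Y_A Y_B>_rho = w * (-1) + (1 - w) * 0
= 0.48 * (-1)
= -0.4800

-0.4800


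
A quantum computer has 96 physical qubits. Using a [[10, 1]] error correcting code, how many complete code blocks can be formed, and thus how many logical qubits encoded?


Each code block uses 10 physical qubits for 1 logical qubit(s).
Number of complete blocks = floor(96 / 10) = 9
Logical qubits = 9 * 1
= 9

9


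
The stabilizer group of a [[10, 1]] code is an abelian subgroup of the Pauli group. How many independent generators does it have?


For an [[n,k]] stabilizer code:
Number of stabilizer generators = n - k
= 10 - 1
= 9

9


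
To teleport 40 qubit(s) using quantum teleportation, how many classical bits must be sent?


Quantum teleportation requires 2 classical bits per qubit teleported.
40 qubit(s) -> 2 * 40 = 80 classical bits

80


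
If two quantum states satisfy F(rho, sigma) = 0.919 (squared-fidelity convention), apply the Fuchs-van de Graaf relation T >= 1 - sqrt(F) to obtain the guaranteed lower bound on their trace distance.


Fuchs-van de Graaf (squared-fidelity convention): 1 - sqrt(F) <= T <= sqrt(1 - F).
Lower bound: T >= 1 - sqrt(F)
sqrt(F) = sqrt(0.919) = 0.9586
T >= 1 - 0.9586
T >= 0.0414

0.0414


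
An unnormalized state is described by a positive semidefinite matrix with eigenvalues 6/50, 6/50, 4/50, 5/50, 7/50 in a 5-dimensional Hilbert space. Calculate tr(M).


tr(M) = sum of eigenvalues
= 6/50 + 6/50 + 4/50 + 5/50 + 7/50
= 28/50
= 0.5600

0.5600


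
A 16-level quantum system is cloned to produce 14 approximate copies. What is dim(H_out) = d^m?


Output space = H^(tensor 14) where dim(H) = 16
dim = 16^14
= 256 (after 2 factors)
= 4096 (after 3 factors)
= 65536 (after 4 factors)
= 1048576 (after 5 factors)
= 16777216 (after 6 factors)
= 268435456 (after 7 factors)
= 4294967296 (after 8 factors)
= 68719476736 (after 9 factors)
= 1099511627776 (after 10 factors)
= 17592186044416 (after 11 factors)
= 281474976710656 (after 12 factors)
= 4503599627370496 (after 13 factors)
= 72057594037927936 (after 14 factors)
= 72057594037927936

72057594037927936


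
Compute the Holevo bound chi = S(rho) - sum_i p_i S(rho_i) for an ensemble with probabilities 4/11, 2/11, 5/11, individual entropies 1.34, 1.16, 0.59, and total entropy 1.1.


chi = S(rho) - sum_i p_i * S(rho_i)
Weighted entropy = 4/11 * 1.34 + 2/11 * 1.16 + 5/11 * 0.59
= 0.9664
chi = 1.1 - 0.9664
= 0.1336

0.1336


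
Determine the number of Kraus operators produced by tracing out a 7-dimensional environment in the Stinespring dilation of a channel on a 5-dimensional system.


Tracing out the environment in an orthonormal basis {|i>_E} gives Kraus operators K_i = <i|_E U |0>_E.
Number of Kraus operators = dim(H_env) = d_env
= 7

7


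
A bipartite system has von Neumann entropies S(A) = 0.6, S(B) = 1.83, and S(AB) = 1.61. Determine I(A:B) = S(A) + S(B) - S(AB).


I(A:B) = S(A) + S(B) - S(AB)
= 0.6 + 1.83 - 1.61
= 0.8200

0.8200


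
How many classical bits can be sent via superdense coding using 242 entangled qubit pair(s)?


Superdense coding allows 2 classical bits per shared entangled pair.
242 pair(s) -> 2 * 242 = 484 classical bits

484


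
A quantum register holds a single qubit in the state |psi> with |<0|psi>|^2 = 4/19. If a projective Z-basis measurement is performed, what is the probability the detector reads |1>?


|alpha|^2 = 4/19 = 0.2105
|beta|^2 = 1 - 4/19 = 15/19 = 0.7895
P(|1>) = |beta|^2 = 0.7895

0.7895


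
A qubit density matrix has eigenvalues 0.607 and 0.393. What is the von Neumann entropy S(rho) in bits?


S = -p*log2(p) - (1-p)*log2(1-p)
p = 0.6070, 1-p = 0.3930
= -0.6070 * log2(0.6070) - 0.3930 * log2(0.3930)
= -(-0.4372) - (-0.5295)
= 0.9667

0.9667


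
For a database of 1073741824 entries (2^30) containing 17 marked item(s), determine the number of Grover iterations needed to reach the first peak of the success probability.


After j Grover iterations the success probability is P(j) = sin^2((2j+1)*theta), where sin(theta) = sqrt(k/N).
N = 2^30 = 1073741824, k = 17
sin(theta) = sqrt(k/N) = 0.000125827198
theta = arcsin(sqrt(k/N)) = 0.0001258271984 rad
P(j) reaches its first maximum when (2j+1)*theta is as close as possible to pi/2, i.e. j = round(pi/(4*theta) - 1/2).
pi/(4*theta) - 1/2 = 6241.3791
(For comparison, the common estimate pi/4 * sqrt(N/k) = 6241.8791; the exact maximiser is used here.)
Optimal iterations = 6241

6241


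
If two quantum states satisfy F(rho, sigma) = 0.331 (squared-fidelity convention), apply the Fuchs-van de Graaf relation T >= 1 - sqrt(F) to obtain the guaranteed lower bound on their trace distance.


Fuchs-van de Graaf (squared-fidelity convention): 1 - sqrt(F) <= T <= sqrt(1 - F).
Lower bound: T >= 1 - sqrt(F)
sqrt(F) = sqrt(0.331) = 0.5753
T >= 1 - 0.5753
T >= 0.4247

0.4247


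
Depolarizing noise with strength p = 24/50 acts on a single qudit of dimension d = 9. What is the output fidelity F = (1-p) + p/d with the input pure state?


F = (1-p) + p/d
= (1 - 0.4800) + 0.4800/9
= 0.5200 + 0.0533
= 0.5733

0.5733


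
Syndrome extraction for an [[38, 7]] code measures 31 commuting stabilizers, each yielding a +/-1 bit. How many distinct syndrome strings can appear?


Each stabilizer generator gives a binary (+1 or -1) measurement outcome.
With 31 independent generators:
Total syndromes = 2^31
= 2147483648

2147483648


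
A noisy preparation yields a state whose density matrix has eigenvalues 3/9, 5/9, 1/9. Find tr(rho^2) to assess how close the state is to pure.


tr(rho^2) = sum of eigenvalues squared
= (3/9)^2 + (5/9)^2 + (1/9)^2
= (9 + 25 + 1) / 81
= 35/81
= 0.4321

0.4321


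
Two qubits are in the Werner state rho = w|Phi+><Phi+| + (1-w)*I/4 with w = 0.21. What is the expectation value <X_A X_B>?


|Phi+> = (|00> + |11>)/sqrt(2)
For the pure Bell state, <X_A X_B> = +1 (Bell-state Pauli correlator).
The maximally-mixed part I/4 has tr(I/4 * P tensor P) = 0 for any traceless Pauli P.
So <X_A X_B>_rho = w * (+1) + (1 - w) * 0
= 0.21 * (+1)
= 0.2100

0.2100


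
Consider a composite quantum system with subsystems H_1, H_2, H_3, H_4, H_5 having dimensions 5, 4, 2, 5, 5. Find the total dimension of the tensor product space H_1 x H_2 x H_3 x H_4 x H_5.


dim(H_1 x H_2 x H_3 x H_4 x H_5) = 5 * 4 * 2 * 5 * 5
= 20 * 2 * 5 * 5
= 40 * 5 * 5
= 200 * 5
= 1000

1000


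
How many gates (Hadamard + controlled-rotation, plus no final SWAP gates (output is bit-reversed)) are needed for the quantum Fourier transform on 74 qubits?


Hadamard gates: 74
Controlled rotations: n*(n-1)/2 = 74*73/2 = 2701
SWAP gates: 0 (omitted)
Total = 74 + 2701
= 2775

2775


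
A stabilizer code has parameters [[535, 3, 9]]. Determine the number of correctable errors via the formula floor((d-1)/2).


Code parameters: [[535, 3, 9]], distance d = 9.
Number of correctable errors = floor((d-1)/2)
= floor((9 - 1)/2)
= floor(8/2)
= 4

4


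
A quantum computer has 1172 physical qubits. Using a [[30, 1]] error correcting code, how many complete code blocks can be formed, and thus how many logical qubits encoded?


Each code block uses 30 physical qubits for 1 logical qubit(s).
Number of complete blocks = floor(1172 / 30) = 39
Logical qubits = 39 * 1
= 39

39


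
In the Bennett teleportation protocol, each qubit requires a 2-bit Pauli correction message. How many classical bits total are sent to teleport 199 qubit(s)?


Quantum teleportation requires 2 classical bits per qubit teleported.
199 qubit(s) -> 2 * 199 = 398 classical bits

398


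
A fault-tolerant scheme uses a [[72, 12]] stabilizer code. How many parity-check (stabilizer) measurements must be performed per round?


For an [[n,k]] stabilizer code:
Number of stabilizer generators = n - k
= 72 - 12
= 60

60


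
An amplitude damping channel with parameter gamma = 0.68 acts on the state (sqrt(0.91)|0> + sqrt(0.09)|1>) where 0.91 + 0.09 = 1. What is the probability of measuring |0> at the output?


For amplitude damping with parameter gamma on state sqrt(a)|0> + sqrt(b)|1>:
alpha^2 = 0.91, beta^2 = 0.09
P(|0>) = alpha^2 + gamma * beta^2
= 0.91 + 0.68 * 0.09
= 0.91 + 0.0612
= 0.9712

0.9712


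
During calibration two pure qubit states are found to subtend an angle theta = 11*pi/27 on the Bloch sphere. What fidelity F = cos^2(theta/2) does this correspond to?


For states separated by angle theta on Bloch sphere:
F = cos^2(theta/2)
theta = 11*pi/27 = 1.2799
theta/2 = 0.6400
cos(theta/2) = 0.8021
F = 0.6434

0.6434


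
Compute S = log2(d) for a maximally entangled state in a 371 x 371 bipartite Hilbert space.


For a maximally entangled state in d x d:
S = log2(d) = log2(371)
= 8.5353

8.5353


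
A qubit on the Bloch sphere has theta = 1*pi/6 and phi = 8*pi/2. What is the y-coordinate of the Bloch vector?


theta = 0.5236, phi = 12.5664
r_y = sin(theta)*sin(phi) = 0.5000 * 0.0000
r_y = 0.0000

0.0000


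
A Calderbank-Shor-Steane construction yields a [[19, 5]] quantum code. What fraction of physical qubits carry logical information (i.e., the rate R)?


Code rate R = k/n
= 5/19
= 0.2632

0.2632


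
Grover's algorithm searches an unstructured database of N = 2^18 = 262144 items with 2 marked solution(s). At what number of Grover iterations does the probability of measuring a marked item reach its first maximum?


After j Grover iterations the success probability is P(j) = sin^2((2j+1)*theta), where sin(theta) = sqrt(k/N).
N = 2^18 = 262144, k = 2
sin(theta) = sqrt(k/N) = 0.002762135864
theta = arcsin(sqrt(k/N)) = 0.002762139376 rad
P(j) reaches its first maximum when (2j+1)*theta is as close as possible to pi/2, i.e. j = round(pi/(4*theta) - 1/2).
pi/(4*theta) - 1/2 = 283.8441
(For comparison, the common estimate pi/4 * sqrt(N/k) = 284.3445; the exact maximiser is used here.)
Optimal iterations = 284

284


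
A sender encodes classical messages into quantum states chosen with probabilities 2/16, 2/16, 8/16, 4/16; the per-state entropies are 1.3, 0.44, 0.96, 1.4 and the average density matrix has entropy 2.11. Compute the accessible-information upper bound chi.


chi = S(rho) - sum_i p_i * S(rho_i)
Weighted entropy = 2/16 * 1.3 + 2/16 * 0.44 + 8/16 * 0.96 + 4/16 * 1.4
= 1.0475
chi = 2.11 - 1.0475
= 1.0625

1.0625


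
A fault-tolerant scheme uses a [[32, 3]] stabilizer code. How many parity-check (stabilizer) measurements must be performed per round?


For an [[n,k]] stabilizer code:
Number of stabilizer generators = n - k
= 32 - 3
= 29

29


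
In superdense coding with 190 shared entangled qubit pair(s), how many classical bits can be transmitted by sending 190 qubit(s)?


Superdense coding allows 2 classical bits per shared entangled pair.
190 pair(s) -> 2 * 190 = 380 classical bits

380


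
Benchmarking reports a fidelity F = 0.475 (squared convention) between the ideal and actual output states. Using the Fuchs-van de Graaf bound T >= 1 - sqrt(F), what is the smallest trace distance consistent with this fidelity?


Fuchs-van de Graaf (squared-fidelity convention): 1 - sqrt(F) <= T <= sqrt(1 - F).
Lower bound: T >= 1 - sqrt(F)
sqrt(F) = sqrt(0.475) = 0.6892
T >= 1 - 0.6892
T >= 0.3108

0.3108


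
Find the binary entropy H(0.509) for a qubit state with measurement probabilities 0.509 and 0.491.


S = -p*log2(p) - (1-p)*log2(1-p)
p = 0.5090, 1-p = 0.4910
= -0.5090 * log2(0.5090) - 0.4910 * log2(0.4910)
= -(-0.4959) - (-0.5039)
= 0.9998

0.9998


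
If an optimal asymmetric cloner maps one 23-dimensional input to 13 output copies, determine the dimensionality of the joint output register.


Output space = H^(tensor 13) where dim(H) = 23
dim = 23^13
= 529 (after 2 factors)
= 12167 (after 3 factors)
= 279841 (after 4 factors)
= 6436343 (after 5 factors)
= 148035889 (after 6 factors)
= 3404825447 (after 7 factors)
= 78310985281 (after 8 factors)
= 1801152661463 (after 9 factors)
= 41426511213649 (after 10 factors)
= 952809757913927 (after 11 factors)
= 21914624432020321 (after 12 factors)
= 504036361936467383 (after 13 factors)
= 504036361936467383

504036361936467383


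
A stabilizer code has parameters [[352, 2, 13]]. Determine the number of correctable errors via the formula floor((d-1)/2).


Code parameters: [[352, 2, 13]], distance d = 13.
Number of correctable errors = floor((d-1)/2)
= floor((13 - 1)/2)
= floor(12/2)
= 6

6


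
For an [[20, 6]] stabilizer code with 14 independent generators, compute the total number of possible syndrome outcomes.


Each stabilizer generator gives a binary (+1 or -1) measurement outcome.
With 14 independent generators:
Total syndromes = 2^14
= 16384

16384


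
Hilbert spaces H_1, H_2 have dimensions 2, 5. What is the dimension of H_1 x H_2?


dim(H_1 x H_2) = 2 * 5
= 10

10


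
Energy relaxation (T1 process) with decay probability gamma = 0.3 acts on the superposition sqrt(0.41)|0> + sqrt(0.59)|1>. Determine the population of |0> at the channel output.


For amplitude damping with parameter gamma on state sqrt(a)|0> + sqrt(b)|1>:
alpha^2 = 0.41, beta^2 = 0.59
P(|0>) = alpha^2 + gamma * beta^2
= 0.41 + 0.3 * 0.59
= 0.41 + 0.1770
= 0.5870

0.5870


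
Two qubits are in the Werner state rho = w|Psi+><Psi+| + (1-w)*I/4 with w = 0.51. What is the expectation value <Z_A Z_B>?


|Psi+> = (|01> + |10>)/sqrt(2)
For the pure Bell state, <Z_A Z_B> = -1 (Bell-state Pauli correlator).
The maximally-mixed part I/4 has tr(I/4 * P tensor P) = 0 for any traceless Pauli P.
So <Z_A Z_B>_rho = w * (-1) + (1 - w) * 0
= 0.51 * (-1)
= -0.5100

-0.5100


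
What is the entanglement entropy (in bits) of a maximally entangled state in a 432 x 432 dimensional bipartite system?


For a maximally entangled state in d x d:
S = log2(d) = log2(432)
= 8.7549

8.7549


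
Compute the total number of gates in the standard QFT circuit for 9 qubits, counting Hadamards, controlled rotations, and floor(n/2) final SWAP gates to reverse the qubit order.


Hadamard gates: 9
Controlled rotations: n*(n-1)/2 = 9*8/2 = 36
SWAP gates: floor(n/2) = floor(9/2) = 4
Total = 9 + 36 + 4
= 49

49


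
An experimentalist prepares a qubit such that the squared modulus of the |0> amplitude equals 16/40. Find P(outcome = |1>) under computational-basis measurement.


|alpha|^2 = 16/40 = 0.4000
|beta|^2 = 1 - 16/40 = 24/40 = 0.6000
P(|1>) = |beta|^2 = 0.6000

0.6000
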